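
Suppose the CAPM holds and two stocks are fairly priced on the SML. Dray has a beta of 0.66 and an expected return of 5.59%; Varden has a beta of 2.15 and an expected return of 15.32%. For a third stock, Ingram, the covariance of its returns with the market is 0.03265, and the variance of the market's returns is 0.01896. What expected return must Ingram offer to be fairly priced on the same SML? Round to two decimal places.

12.53%

MRP = (15.32% − 5.59%) / (2.15 − 0.66) = 6.5302%
R_f = 5.59% − 0.66 × 6.5302% = 1.2801%
β_Ingram = Cov / Var(R_m) = 0.03265 / 0.01896 = 1.7220
E(R_Ingram) = R_f + β × MRP = 1.2801% + 1.7220 × 6.5302% = 12.53%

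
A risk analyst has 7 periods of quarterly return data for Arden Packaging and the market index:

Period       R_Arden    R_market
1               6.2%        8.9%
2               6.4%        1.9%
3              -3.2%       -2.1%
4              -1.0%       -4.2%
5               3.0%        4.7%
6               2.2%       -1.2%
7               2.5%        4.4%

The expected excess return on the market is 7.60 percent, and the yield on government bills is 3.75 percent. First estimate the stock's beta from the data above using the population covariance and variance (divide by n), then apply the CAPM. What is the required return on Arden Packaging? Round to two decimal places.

Mean R_i = (6.2 + 6.4 − 3.2 − 1.0 + 3.0 + 2.2 + 2.5) / 7 = 2.3000%
Mean R_m = (8.9 + 1.9 − 2.1 − 4.2 + 4.7 − 1.2 + 4.4) / 7 = 1.7714%
Σ(R_i − R̄_i)(R_m − R̄_m) = 72.2000  ⇒  Cov = 72.2000 / 7 = 10.3143
Σ(R_m − R̄_m)² = 125.7943  ⇒  Var(R_m) = 125.7943 / 7 = 17.9706
β = Cov / Var(R_m) = 10.3143 / 17.9706 = 0.5740
E(R) = R_f + β × MRP = 3.75% + 0.5740 × 7.60% = 8.11%

8.11%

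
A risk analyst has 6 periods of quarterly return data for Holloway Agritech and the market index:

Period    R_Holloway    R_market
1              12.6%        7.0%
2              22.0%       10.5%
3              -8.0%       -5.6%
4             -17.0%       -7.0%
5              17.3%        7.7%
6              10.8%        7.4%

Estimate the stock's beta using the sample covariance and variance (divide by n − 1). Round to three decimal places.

1.988

Mean R_i = (12.6 + 22.0 − 8.0 − 17.0 + 17.3 + 10.8) / 6 = 6.2833%
Mean R_m = (7.0 + 10.5 − 5.6 − 7.0 + 7.7 + 7.4) / 6 = 3.3333%
Σ(R_i − R̄_i)(R_m − R̄_m) = 570.4633  ⇒  Cov = 570.4633 / 5 = 114.0927
Σ(R_m − R̄_m)² = 286.9933  ⇒  Var(R_m) = 286.9933 / 5 = 57.3987
β = Cov / Var(R_m) = 114.0927 / 57.3987 = 1.9877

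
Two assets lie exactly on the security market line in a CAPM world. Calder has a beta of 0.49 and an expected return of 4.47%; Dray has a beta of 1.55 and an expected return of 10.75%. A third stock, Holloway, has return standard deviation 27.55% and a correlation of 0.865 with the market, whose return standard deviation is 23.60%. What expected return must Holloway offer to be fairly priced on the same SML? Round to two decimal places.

MRP = (10.75% − 4.47%) / (1.55 − 0.49) = 5.9245%
R_f = 4.47% − 0.49 × 5.9245% = 1.5670%
β_Holloway = ρ·σ_i/σ_m = 0.865 × 27.55 / 23.60 = 1.0098
E(R_Holloway) = R_f + β × MRP = 1.5670% + 1.0098 × 5.9245% = 7.55%

7.55%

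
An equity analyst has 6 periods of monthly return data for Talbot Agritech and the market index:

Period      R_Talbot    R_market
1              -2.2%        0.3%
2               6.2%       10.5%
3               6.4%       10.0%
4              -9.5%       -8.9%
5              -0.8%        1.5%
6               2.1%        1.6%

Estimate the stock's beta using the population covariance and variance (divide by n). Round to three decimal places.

0.816

Mean R_i = (-2.2 + 6.2 + 6.4 − 9.5 − 0.8 + 2.1) / 6 = 0.3667%
Mean R_m = (0.3 + 10.5 + 10.0 − 8.9 + 1.5 + 1.6) / 6 = 2.5000%
Σ(R_i − R̄_i)(R_m − R̄_m) = 209.6500  ⇒  Cov = 209.6500 / 6 = 34.9417
Σ(R_m − R̄_m)² = 256.8600  ⇒  Var(R_m) = 256.8600 / 6 = 42.8100
β = Cov / Var(R_m) = 34.9417 / 42.8100 = 0.8162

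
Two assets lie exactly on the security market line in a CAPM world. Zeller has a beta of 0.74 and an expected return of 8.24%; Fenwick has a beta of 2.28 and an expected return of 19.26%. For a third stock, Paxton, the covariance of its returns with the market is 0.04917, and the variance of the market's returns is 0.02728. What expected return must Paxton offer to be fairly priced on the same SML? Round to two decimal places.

15.84%

MRP = (19.26% − 8.24%) / (2.28 − 0.74) = 7.1558%
R_f = 8.24% − 0.74 × 7.1558% = 2.9447%
β_Paxton = Cov / Var(R_m) = 0.04917 / 0.02728 = 1.8024
E(R_Paxton) = R_f + β × MRP = 2.9447% + 1.8024 × 7.1558% = 15.84%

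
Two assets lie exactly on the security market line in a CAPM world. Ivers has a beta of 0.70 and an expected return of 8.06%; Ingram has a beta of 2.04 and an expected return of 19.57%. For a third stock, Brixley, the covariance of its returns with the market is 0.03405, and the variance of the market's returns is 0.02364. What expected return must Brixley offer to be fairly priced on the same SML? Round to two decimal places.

MRP = (19.57% − 8.06%) / (2.04 − 0.70) = 8.5896%
R_f = 8.06% − 0.70 × 8.5896% = 2.0473%
β_Brixley = Cov / Var(R_m) = 0.03405 / 0.02364 = 1.4404
E(R_Brixley) = R_f + β × MRP = 2.0473% + 1.4404 × 8.5896% = 14.42%

14.42%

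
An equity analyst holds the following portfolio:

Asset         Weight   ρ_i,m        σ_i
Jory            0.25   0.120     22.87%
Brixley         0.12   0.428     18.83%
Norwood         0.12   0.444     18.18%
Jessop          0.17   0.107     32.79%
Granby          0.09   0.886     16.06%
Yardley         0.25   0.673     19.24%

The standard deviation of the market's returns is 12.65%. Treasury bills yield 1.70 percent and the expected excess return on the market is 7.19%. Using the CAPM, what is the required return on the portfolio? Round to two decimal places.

6.10%

β_Jory = 0.120 × 22.87% / 12.65% = 0.2169
β_Brixley = 0.428 × 18.83% / 12.65% = 0.6371
β_Norwood = 0.444 × 18.18% / 12.65% = 0.6381
β_Jessop = 0.107 × 32.79% / 12.65% = 0.2774
β_Granby = 0.886 × 16.06% / 12.65% = 1.1248
β_Yardley = 0.673 × 19.24% / 12.65% = 1.0236
β_P = Σ w_i β_i = 0.25×0.2169 + 0.12×0.6371 + 0.12×0.6381 + 0.17×0.2774 + 0.09×1.1248 + 0.25×1.0236 = 0.6115
E(R_P) = R_f + β_P × MRP = 1.70% + 0.6115 × 7.19% = 6.10%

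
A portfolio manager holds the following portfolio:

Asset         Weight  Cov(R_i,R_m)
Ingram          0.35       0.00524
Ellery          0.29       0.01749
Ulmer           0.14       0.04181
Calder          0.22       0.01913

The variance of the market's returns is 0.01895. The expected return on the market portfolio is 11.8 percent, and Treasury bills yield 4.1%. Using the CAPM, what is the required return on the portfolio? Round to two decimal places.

β_Ingram = 0.00524 / 0.01895 = 0.2765
β_Ellery = 0.01749 / 0.01895 = 0.9230
β_Ulmer = 0.04181 / 0.01895 = 2.2063
β_Calder = 0.01913 / 0.01895 = 1.0095
β_P = Σ w_i β_i = 0.35×0.2765 + 0.29×0.9230 + 0.14×2.2063 + 0.22×1.0095 = 0.8954
MRP = 11.8% − 4.1% = 7.70%
E(R_P) = R_f + β_P × MRP = 4.1% + 0.8954 × 7.7% = 10.99%

10.99%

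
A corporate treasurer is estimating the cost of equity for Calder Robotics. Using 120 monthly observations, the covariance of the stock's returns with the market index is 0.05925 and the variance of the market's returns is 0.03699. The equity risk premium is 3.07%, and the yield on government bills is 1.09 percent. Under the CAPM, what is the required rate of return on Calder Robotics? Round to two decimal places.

6.01%

β = Cov(R_i, R_m) / Var(R_m) = 0.05925 / 0.03699 = 1.6018
E(R) = R_f + β × MRP = 1.09% + 1.6018 × 3.07% = 6.01%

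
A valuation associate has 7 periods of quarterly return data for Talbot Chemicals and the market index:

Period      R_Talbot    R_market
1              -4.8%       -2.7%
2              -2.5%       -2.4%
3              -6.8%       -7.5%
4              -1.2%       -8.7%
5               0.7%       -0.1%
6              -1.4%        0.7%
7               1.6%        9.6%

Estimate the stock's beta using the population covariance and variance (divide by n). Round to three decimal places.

0.327

Mean R_i = (-4.8 − 2.5 − 6.8 − 1.2 + 0.7 − 1.4 + 1.6) / 7 = -2.0571%
Mean R_m = (-2.7 − 2.4 − 7.5 − 8.7 − 0.1 + 0.7 + 9.6) / 7 = -1.5857%
Σ(R_i − R̄_i)(R_m − R̄_m) = 71.8757  ⇒  Cov = 71.8757 / 7 = 10.2680
Σ(R_m − R̄_m)² = 220.0486  ⇒  Var(R_m) = 220.0486 / 7 = 31.4355
β = Cov / Var(R_m) = 10.2680 / 31.4355 = 0.3266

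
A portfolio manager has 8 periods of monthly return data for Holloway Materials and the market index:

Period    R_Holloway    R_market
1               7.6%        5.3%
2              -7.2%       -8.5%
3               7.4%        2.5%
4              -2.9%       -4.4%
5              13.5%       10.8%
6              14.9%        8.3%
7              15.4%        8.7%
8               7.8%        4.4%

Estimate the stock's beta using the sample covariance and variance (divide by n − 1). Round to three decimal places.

1.205

Mean R_i = (7.6 − 7.2 + 7.4 − 2.9 + 13.5 + 14.9 + 15.4 + 7.8) / 8 = 7.0625%
Mean R_m = (5.3 − 8.5 + 2.5 − 4.4 + 10.8 + 8.3 + 8.7 + 4.4) / 8 = 3.3875%
Σ(R_i − R̄_i)(R_m − R̄_m) = 379.1163  ⇒  Cov = 379.1163 / 7 = 54.1595
Σ(R_m − R̄_m)² = 314.7288  ⇒  Var(R_m) = 314.7288 / 7 = 44.9613
β = Cov / Var(R_m) = 54.1595 / 44.9613 = 1.2046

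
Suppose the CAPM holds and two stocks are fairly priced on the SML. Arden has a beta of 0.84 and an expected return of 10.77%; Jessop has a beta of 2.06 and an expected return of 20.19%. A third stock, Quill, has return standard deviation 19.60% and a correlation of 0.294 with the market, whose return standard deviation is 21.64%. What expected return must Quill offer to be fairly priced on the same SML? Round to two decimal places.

MRP = (20.19% − 10.77%) / (2.06 − 0.84) = 7.7213%
R_f = 10.77% − 0.84 × 7.7213% = 4.2841%
β_Quill = ρ·σ_i/σ_m = 0.294 × 19.60 / 21.64 = 0.2663
E(R_Quill) = R_f + β × MRP = 4.2841% + 0.2663 × 7.7213% = 6.34%

6.34%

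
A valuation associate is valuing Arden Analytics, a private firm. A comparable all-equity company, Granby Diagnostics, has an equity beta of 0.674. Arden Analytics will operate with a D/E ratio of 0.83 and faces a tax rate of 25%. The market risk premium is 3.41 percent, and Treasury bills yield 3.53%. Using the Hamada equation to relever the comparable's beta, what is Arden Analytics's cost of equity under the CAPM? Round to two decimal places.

β_L = β_U × [1 + (1 − t)(D/E)] = 0.674 × [1 + (1 − 0.25) × 0.83]
    = 0.674 × [1 + 0.75 × 0.83] = 0.674 × 1.6225 = 1.0936
E(R) = R_f + β_L × MRP = 3.53% + 1.0936 × 3.41% = 7.26%

7.26%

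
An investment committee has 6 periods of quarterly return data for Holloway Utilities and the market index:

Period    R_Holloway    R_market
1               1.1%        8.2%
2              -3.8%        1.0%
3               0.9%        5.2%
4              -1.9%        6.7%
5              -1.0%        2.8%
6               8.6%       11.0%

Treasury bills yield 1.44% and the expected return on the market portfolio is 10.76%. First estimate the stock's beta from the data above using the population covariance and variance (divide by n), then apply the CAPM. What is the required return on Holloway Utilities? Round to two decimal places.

10.80%

Mean R_i = (1.1 − 3.8 + 0.9 − 1.9 − 1.0 + 8.6) / 6 = 0.6500%
Mean R_m = (8.2 + 1.0 + 5.2 + 6.7 + 2.8 + 11.0) / 6 = 5.8167%
Σ(R_i − R̄_i)(R_m − R̄_m) = 66.2850  ⇒  Cov = 66.2850 / 6 = 11.0475
Σ(R_m − R̄_m)² = 66.0083  ⇒  Var(R_m) = 66.0083 / 6 = 11.0014
β = Cov / Var(R_m) = 11.0475 / 11.0014 = 1.0042
MRP = 10.76% − 1.44% = 9.32%
E(R) = R_f + β × MRP = 1.44% + 1.0042 × 9.32% = 10.80%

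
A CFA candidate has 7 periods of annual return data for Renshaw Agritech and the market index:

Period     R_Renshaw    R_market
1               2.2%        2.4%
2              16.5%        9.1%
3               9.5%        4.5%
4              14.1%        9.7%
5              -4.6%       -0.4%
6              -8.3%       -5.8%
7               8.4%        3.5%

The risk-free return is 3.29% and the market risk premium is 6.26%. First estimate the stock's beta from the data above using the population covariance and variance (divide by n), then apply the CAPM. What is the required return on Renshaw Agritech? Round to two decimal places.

13.76%

Mean R_i = (2.2 + 16.5 + 9.5 + 14.1 − 4.6 − 8.3 + 8.4) / 7 = 5.4000%
Mean R_m = (2.4 + 9.1 + 4.5 + 9.7 − 0.4 − 5.8 + 3.5) / 7 = 3.2857%
Σ(R_i − R̄_i)(R_m − R̄_m) = 290.1300  ⇒  Cov = 290.1300 / 7 = 41.4471
Σ(R_m − R̄_m)² = 173.3886  ⇒  Var(R_m) = 173.3886 / 7 = 24.7698
β = Cov / Var(R_m) = 41.4471 / 24.7698 = 1.6733
E(R) = R_f + β × MRP = 3.29% + 1.6733 × 6.26% = 13.76%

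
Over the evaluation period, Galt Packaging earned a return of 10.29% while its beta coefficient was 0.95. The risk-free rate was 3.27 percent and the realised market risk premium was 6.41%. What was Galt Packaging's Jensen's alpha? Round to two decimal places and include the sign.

CAPM benchmark = R_f + β(R_m − R_f) = 3.27% + 0.95 × 6.41% = 9.3595%
α = actual − benchmark = 10.29% − 9.3595% = +0.93%

+0.93%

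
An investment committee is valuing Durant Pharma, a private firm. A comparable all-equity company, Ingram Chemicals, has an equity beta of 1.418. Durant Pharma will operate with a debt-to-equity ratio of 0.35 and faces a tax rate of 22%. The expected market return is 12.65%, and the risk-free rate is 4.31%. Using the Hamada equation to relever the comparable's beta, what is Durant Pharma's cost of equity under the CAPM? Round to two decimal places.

β_L = β_U × [1 + (1 − t)(D/E)] = 1.418 × [1 + (1 − 0.22) × 0.35]
    = 1.418 × [1 + 0.78 × 0.35] = 1.418 × 1.2730 = 1.8051
MRP = 12.65% − 4.31% = 8.34%
E(R) = R_f + β_L × MRP = 4.31% + 1.8051 × 8.34% = 19.36%

19.36%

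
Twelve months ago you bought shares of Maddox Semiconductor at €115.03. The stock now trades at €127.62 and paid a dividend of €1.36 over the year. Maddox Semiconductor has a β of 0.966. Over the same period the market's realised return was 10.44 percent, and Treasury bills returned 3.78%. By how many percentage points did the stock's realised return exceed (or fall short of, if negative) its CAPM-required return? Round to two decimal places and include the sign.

Realised HPR = (P1 + D1 − P0) / P0 = (127.62 + 1.36 − 115.03) / 115.03 = 13.95 / 115.03 = 12.1273%
MRP = 10.44% − 3.78% = 6.66%
CAPM required = R_f + β·MRP = 3.78% + 0.966 × 6.66% = 10.21356%
α = realised − required = 12.1273% − 10.21356% = +1.91%

+1.91%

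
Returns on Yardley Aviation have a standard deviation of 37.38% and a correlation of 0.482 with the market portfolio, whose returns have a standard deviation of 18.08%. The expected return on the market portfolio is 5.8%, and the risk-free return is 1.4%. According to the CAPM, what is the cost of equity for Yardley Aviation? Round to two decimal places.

5.78%

β = ρ × σ_i / σ_m = 0.482 × 37.38% / 18.08% = 0.9965
MRP = 5.8% − 1.4% = 4.40%
E(R) = 1.4% + 0.9965 × 4.4% = 5.78%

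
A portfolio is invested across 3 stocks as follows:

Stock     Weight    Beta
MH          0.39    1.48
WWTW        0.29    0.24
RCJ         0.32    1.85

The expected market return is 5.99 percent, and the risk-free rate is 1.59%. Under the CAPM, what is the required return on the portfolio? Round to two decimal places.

β_P = Σ w_i β_i = 0.39×1.48 + 0.29×0.24 + 0.32×1.85 = 1.2388
MRP = 5.99% − 1.59% = 4.40%
E(R_P) = R_f + β_P × MRP = 1.59% + 1.2388 × 4.40% = 7.04%

7.04%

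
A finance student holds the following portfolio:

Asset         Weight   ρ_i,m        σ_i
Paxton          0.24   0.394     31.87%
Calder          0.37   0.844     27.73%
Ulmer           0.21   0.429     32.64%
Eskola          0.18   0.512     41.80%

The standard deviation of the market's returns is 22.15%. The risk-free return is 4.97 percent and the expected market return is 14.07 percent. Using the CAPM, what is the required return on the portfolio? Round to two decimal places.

β_Paxton = 0.394 × 31.87% / 22.15% = 0.5669
β_Calder = 0.844 × 27.73% / 22.15% = 1.0566
β_Ulmer = 0.429 × 32.64% / 22.15% = 0.6322
β_Eskola = 0.512 × 41.80% / 22.15% = 0.9662
β_P = Σ w_i β_i = 0.24×0.5669 + 0.37×1.0566 + 0.21×0.6322 + 0.18×0.9662 = 0.8337
MRP = 14.07% − 4.97% = 9.10%
E(R_P) = R_f + β_P × MRP = 4.97% + 0.8337 × 9.10% = 12.56%

12.56%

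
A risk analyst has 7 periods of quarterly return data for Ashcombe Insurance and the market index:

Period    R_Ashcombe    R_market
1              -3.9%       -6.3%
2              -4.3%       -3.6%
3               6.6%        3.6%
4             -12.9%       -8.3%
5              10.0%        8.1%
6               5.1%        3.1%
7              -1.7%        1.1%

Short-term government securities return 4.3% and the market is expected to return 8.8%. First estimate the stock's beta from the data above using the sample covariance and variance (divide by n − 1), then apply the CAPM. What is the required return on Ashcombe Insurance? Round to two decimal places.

9.98%

Mean R_i = (-3.9 − 4.3 + 6.6 − 12.9 + 10.0 + 5.1 − 1.7) / 7 = -0.1571%
Mean R_m = (-6.3 − 3.6 + 3.6 − 8.3 + 8.1 + 3.1 + 1.1) / 7 = -0.3286%
Σ(R_i − R̄_i)(R_m − R̄_m) = 265.4586  ⇒  Cov = 265.4586 / 6 = 44.2431
Σ(R_m − R̄_m)² = 210.1743  ⇒  Var(R_m) = 210.1743 / 6 = 35.0291
β = Cov / Var(R_m) = 44.2431 / 35.0291 = 1.2630
MRP = 8.8% − 4.3% = 4.50%
E(R) = R_f + β × MRP = 4.3% + 1.2630 × 4.5% = 9.98%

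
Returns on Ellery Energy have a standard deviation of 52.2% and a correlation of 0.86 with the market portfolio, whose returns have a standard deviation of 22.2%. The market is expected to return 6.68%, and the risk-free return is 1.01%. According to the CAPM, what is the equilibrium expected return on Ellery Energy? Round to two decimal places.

β = ρ × σ_i / σ_m = 0.86 × 52.2% / 22.2% = 2.0222
MRP = 6.68% − 1.01% = 5.67%
E(R) = 1.01% + 2.0222 × 5.67% = 12.48%

12.48%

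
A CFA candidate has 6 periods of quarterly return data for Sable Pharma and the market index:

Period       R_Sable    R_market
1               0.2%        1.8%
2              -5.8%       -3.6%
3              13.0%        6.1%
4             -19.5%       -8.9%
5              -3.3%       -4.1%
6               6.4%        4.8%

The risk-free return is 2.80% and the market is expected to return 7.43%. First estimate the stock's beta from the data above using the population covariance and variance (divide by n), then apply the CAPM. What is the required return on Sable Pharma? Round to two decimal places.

11.31%

Mean R_i = (0.2 − 5.8 + 13.0 − 19.5 − 3.3 + 6.4) / 6 = -1.5000%
Mean R_m = (1.8 − 3.6 + 6.1 − 8.9 − 4.1 + 4.8) / 6 = -0.6500%
Σ(R_i − R̄_i)(R_m − R̄_m) = 312.4900  ⇒  Cov = 312.4900 / 6 = 52.0817
Σ(R_m − R̄_m)² = 169.9350  ⇒  Var(R_m) = 169.9350 / 6 = 28.3225
β = Cov / Var(R_m) = 52.0817 / 28.3225 = 1.8389
MRP = 7.43% − 2.80% = 4.63%
E(R) = R_f + β × MRP = 2.80% + 1.8389 × 4.63% = 11.31%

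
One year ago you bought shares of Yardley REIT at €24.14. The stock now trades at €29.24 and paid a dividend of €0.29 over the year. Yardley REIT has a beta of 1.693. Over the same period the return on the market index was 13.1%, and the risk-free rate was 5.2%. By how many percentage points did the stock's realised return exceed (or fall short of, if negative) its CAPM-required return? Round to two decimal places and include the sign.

+3.75%

Realised HPR = (P1 + D1 − P0) / P0 = (29.24 + 0.29 − 24.14) / 24.14 = 5.39 / 24.14 = 22.3281%
MRP = 13.1% − 5.2% = 7.90%
CAPM required = R_f + β·MRP = 5.2% + 1.693 × 7.9% = 18.5747%
α = realised − required = 22.3281% − 18.5747% = +3.75%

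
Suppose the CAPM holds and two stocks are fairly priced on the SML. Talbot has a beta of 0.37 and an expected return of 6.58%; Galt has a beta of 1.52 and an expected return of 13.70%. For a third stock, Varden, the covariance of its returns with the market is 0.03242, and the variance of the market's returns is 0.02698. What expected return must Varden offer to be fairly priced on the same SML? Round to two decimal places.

11.73%

MRP = (13.70% − 6.58%) / (1.52 − 0.37) = 6.1913%
R_f = 6.58% − 0.37 × 6.1913% = 4.2892%
β_Varden = Cov / Var(R_m) = 0.03242 / 0.02698 = 1.2016
E(R_Varden) = R_f + β × MRP = 4.2892% + 1.2016 × 6.1913% = 11.73%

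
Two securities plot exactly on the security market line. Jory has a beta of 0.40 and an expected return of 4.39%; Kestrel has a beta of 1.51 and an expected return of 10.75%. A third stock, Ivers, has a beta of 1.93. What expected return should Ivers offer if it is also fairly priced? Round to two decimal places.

MRP (SML slope) = (10.75% − 4.39%) / (1.51 − 0.40) = 6.36% / 1.11 = 5.7297%
R_f (intercept) = 4.39% − 0.40 × 5.7297% = 2.0981%
E(R_Ivers) = R_f + β × MRP = 2.0981% + 1.93 × 5.7297% = 13.16%

13.16%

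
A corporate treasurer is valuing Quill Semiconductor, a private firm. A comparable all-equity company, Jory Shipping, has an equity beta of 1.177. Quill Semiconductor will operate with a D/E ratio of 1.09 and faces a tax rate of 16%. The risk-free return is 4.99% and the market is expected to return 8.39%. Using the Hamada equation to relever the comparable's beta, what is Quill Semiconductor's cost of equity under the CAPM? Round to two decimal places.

12.66%

β_L = β_U × [1 + (1 − t)(D/E)] = 1.177 × [1 + (1 − 0.16) × 1.09]
    = 1.177 × [1 + 0.84 × 1.09] = 1.177 × 1.9156 = 2.2547
MRP = 8.39% − 4.99% = 3.40%
E(R) = R_f + β_L × MRP = 4.99% + 2.2547 × 3.40% = 12.66%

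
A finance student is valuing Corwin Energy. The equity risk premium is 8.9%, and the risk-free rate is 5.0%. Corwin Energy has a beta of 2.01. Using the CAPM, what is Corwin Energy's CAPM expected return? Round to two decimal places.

E(R) = R_f + β × MRP = 5.0% + 2.01 × 8.9% = 22.89%

22.89%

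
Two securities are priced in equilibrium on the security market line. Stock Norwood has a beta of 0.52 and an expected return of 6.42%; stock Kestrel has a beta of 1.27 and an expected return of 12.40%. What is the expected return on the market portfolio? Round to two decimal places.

Both satisfy E(R) = R_f + β·MRP, so the slope of the SML is
MRP = (12.40% − 6.42%) / (1.27 − 0.52) = 5.98% / 0.75 = 7.9733%
R_f = E(R_Norwood) − β_Norwood·MRP = 6.42% − 0.52 × 7.9733% = 2.2739%
E(R_m) = R_f + MRP = 2.2739% + 7.9733% = 10.25%

10.25%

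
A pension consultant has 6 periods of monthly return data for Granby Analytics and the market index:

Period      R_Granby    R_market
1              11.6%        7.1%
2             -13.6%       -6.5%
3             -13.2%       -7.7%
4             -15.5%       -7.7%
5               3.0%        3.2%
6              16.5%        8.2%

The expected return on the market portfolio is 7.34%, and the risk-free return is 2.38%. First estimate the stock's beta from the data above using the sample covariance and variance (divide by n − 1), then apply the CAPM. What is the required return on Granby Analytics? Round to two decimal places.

11.55%

Mean R_i = (11.6 − 13.6 − 13.2 − 15.5 + 3.0 + 16.5) / 6 = -1.8667%
Mean R_m = (7.1 − 6.5 − 7.7 − 7.7 + 3.2 + 8.2) / 6 = -0.5667%
Σ(R_i − R̄_i)(R_m − R̄_m) = 530.3033  ⇒  Cov = 530.3033 / 5 = 106.0607
Σ(R_m − R̄_m)² = 286.7933  ⇒  Var(R_m) = 286.7933 / 5 = 57.3587
β = Cov / Var(R_m) = 106.0607 / 57.3587 = 1.8491
MRP = 7.34% − 2.38% = 4.96%
E(R) = R_f + β × MRP = 2.38% + 1.8491 × 4.96% = 11.55%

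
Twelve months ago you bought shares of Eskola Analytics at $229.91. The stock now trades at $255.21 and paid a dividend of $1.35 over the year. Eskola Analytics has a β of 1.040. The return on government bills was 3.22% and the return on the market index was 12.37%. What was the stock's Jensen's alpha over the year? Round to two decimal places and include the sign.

-1.14%

Realised HPR = (P1 + D1 − P0) / P0 = (255.21 + 1.35 − 229.91) / 229.91 = 26.65 / 229.91 = 11.5915%
MRP = 12.37% − 3.22% = 9.15%
CAPM required = R_f + β·MRP = 3.22% + 1.040 × 9.15% = 12.73600%
α = realised − required = 11.5915% − 12.73600% = -1.14%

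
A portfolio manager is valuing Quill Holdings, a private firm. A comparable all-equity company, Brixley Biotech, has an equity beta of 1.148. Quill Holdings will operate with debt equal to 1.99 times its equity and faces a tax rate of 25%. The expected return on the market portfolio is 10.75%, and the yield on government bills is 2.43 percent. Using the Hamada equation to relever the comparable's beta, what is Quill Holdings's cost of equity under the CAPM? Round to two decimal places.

β_L = β_U × [1 + (1 − t)(D/E)] = 1.148 × [1 + (1 − 0.25) × 1.99]
    = 1.148 × [1 + 0.75 × 1.99] = 1.148 × 2.4925 = 2.8614
MRP = 10.75% − 2.43% = 8.32%
E(R) = R_f + β_L × MRP = 2.43% + 2.8614 × 8.32% = 26.24%

26.24%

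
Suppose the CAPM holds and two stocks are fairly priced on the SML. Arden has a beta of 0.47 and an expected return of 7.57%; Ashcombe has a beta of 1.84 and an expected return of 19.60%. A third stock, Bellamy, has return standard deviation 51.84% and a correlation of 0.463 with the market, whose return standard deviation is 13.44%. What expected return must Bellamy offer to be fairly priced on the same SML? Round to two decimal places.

MRP = (19.60% − 7.57%) / (1.84 − 0.47) = 8.7810%
R_f = 7.57% − 0.47 × 8.7810% = 3.4429%
β_Bellamy = ρ·σ_i/σ_m = 0.463 × 51.84 / 13.44 = 1.7859
E(R_Bellamy) = R_f + β × MRP = 3.4429% + 1.7859 × 8.7810% = 19.12%

19.12%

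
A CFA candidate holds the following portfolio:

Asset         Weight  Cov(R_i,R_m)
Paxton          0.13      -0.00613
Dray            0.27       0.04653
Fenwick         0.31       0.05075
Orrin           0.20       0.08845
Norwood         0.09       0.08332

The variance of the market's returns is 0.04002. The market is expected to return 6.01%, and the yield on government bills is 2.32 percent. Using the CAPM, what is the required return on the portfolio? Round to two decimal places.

β_Paxton = -0.00613 / 0.04002 = -0.1532
β_Dray = 0.04653 / 0.04002 = 1.1627
β_Fenwick = 0.05075 / 0.04002 = 1.2681
β_Orrin = 0.08845 / 0.04002 = 2.2101
β_Norwood = 0.08332 / 0.04002 = 2.0820
β_P = Σ w_i β_i = 0.13×-0.1532 + 0.27×1.1627 + 0.31×1.2681 + 0.20×2.2101 + 0.09×2.0820 = 1.3165
MRP = 6.01% − 2.32% = 3.69%
E(R_P) = R_f + β_P × MRP = 2.32% + 1.3165 × 3.69% = 7.18%

7.18%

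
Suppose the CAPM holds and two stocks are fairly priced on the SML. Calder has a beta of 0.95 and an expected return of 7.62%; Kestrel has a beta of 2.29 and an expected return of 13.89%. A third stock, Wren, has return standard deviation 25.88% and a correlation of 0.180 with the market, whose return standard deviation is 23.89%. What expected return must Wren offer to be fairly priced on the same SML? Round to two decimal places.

4.09%

MRP = (13.89% − 7.62%) / (2.29 − 0.95) = 4.6791%
R_f = 7.62% − 0.95 × 4.6791% = 3.1749%
β_Wren = ρ·σ_i/σ_m = 0.180 × 25.88 / 23.89 = 0.1950
E(R_Wren) = R_f + β × MRP = 3.1749% + 0.1950 × 4.6791% = 4.09%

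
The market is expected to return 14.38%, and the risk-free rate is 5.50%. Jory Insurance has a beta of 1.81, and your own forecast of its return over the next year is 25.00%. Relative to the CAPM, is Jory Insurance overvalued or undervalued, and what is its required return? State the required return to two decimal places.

Undervalued; required return 21.57%

MRP = 14.38% − 5.50% = 8.88%
Required return = R_f + β·MRP = 5.50% + 1.81 × 8.88% = 21.57%
Forecast 25.00% > required 21.57% → the stock plots above the SML → undervalued.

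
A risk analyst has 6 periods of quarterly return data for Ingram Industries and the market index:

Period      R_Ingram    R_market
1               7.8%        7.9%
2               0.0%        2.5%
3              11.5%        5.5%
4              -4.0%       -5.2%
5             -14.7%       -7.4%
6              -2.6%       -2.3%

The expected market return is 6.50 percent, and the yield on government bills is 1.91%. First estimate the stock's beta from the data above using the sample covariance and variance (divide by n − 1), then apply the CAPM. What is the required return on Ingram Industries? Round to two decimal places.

8.35%

Mean R_i = (7.8 + 0.0 + 11.5 − 4.0 − 14.7 − 2.6) / 6 = -0.3333%
Mean R_m = (7.9 + 2.5 + 5.5 − 5.2 − 7.4 − 2.3) / 6 = 0.1667%
Σ(R_i − R̄_i)(R_m − R̄_m) = 260.7633  ⇒  Cov = 260.7633 / 5 = 52.1527
Σ(R_m − R̄_m)² = 185.8333  ⇒  Var(R_m) = 185.8333 / 5 = 37.1667
β = Cov / Var(R_m) = 52.1527 / 37.1667 = 1.4032
MRP = 6.50% − 1.91% = 4.59%
E(R) = R_f + β × MRP = 1.91% + 1.4032 × 4.59% = 8.35%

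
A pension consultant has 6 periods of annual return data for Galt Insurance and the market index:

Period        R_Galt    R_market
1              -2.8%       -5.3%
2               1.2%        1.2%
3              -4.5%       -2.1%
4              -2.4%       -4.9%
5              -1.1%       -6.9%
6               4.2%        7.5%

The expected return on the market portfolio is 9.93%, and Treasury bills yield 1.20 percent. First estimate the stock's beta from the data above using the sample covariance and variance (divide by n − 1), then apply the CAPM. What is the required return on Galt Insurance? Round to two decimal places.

5.29%

Mean R_i = (-2.8 + 1.2 − 4.5 − 2.4 − 1.1 + 4.2) / 6 = -0.9000%
Mean R_m = (-5.3 + 1.2 − 2.1 − 4.9 − 6.9 + 7.5) / 6 = -1.7500%
Σ(R_i − R̄_i)(R_m − R̄_m) = 67.1300  ⇒  Cov = 67.1300 / 5 = 13.4260
Σ(R_m − R̄_m)² = 143.4350  ⇒  Var(R_m) = 143.4350 / 5 = 28.6870
β = Cov / Var(R_m) = 13.4260 / 28.6870 = 0.4680
MRP = 9.93% − 1.20% = 8.73%
E(R) = R_f + β × MRP = 1.20% + 0.4680 × 8.73% = 5.29%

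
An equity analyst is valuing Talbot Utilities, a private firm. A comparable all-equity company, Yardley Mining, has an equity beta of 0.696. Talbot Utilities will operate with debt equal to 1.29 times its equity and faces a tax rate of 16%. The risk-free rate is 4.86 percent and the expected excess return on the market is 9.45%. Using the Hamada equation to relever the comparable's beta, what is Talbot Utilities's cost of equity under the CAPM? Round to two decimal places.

β_L = β_U × [1 + (1 − t)(D/E)] = 0.696 × [1 + (1 − 0.16) × 1.29]
    = 0.696 × [1 + 0.84 × 1.29] = 0.696 × 2.0836 = 1.4502
E(R) = R_f + β_L × MRP = 4.86% + 1.4502 × 9.45% = 18.56%

18.56%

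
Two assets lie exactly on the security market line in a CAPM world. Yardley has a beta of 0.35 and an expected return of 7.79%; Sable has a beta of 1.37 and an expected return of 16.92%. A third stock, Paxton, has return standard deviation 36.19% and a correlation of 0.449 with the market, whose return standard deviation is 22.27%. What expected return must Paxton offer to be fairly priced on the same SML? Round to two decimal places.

MRP = (16.92% − 7.79%) / (1.37 − 0.35) = 8.9510%
R_f = 7.79% − 0.35 × 8.9510% = 4.6572%
β_Paxton = ρ·σ_i/σ_m = 0.449 × 36.19 / 22.27 = 0.7297
E(R_Paxton) = R_f + β × MRP = 4.6572% + 0.7297 × 8.9510% = 11.19%

11.19%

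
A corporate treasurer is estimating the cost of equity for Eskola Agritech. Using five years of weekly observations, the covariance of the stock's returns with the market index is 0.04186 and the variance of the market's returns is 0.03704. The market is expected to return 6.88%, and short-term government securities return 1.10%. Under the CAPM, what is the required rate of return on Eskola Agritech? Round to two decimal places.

β = Cov(R_i, R_m) / Var(R_m) = 0.04186 / 0.03704 = 1.1301
MRP = 6.88% − 1.10% = 5.78%
E(R) = R_f + β × MRP = 1.10% + 1.1301 × 5.78% = 7.63%

7.63%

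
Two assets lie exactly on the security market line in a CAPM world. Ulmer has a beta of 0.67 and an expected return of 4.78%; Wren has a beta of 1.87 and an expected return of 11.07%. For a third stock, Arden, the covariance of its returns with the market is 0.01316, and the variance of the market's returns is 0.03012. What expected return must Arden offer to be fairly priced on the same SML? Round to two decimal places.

3.56%

MRP = (11.07% − 4.78%) / (1.87 − 0.67) = 5.2417%
R_f = 4.78% − 0.67 × 5.2417% = 1.2681%
β_Arden = Cov / Var(R_m) = 0.01316 / 0.03012 = 0.4369
E(R_Arden) = R_f + β × MRP = 1.2681% + 0.4369 × 5.2417% = 3.56%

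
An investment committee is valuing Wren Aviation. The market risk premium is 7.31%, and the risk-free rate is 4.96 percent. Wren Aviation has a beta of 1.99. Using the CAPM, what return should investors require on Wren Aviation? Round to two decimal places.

E(R) = R_f + β × MRP = 4.96% + 1.99 × 7.31% = 19.51%

19.51%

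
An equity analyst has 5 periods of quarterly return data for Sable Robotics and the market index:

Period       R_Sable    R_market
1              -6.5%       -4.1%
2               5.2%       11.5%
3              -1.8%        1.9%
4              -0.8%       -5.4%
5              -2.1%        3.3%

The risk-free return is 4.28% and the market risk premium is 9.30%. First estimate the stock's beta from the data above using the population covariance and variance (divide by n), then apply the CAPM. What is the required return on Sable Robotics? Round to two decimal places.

Mean R_i = (-6.5 + 5.2 − 1.8 − 0.8 − 2.1) / 5 = -1.2000%
Mean R_m = (-4.1 + 11.5 + 1.9 − 5.4 + 3.3) / 5 = 1.4400%
Σ(R_i − R̄_i)(R_m − R̄_m) = 89.0600  ⇒  Cov = 89.0600 / 5 = 17.8120
Σ(R_m − R̄_m)² = 182.3520  ⇒  Var(R_m) = 182.3520 / 5 = 36.4704
β = Cov / Var(R_m) = 17.8120 / 36.4704 = 0.4884
E(R) = R_f + β × MRP = 4.28% + 0.4884 × 9.30% = 8.82%

8.82%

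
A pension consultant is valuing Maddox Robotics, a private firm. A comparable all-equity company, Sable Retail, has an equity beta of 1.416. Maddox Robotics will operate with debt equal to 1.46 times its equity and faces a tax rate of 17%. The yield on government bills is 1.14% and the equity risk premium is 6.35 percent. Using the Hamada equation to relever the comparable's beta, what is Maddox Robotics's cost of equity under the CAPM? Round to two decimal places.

21.03%

β_L = β_U × [1 + (1 − t)(D/E)] = 1.416 × [1 + (1 − 0.17) × 1.46]
    = 1.416 × [1 + 0.83 × 1.46] = 1.416 × 2.2118 = 3.1319
E(R) = R_f + β_L × MRP = 1.14% + 3.1319 × 6.35% = 21.03%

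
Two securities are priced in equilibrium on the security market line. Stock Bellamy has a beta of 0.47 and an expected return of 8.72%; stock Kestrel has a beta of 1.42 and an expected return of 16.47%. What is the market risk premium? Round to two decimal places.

8.16%

Both satisfy E(R) = R_f + β·MRP, so the slope of the SML is
MRP = (16.47% − 8.72%) / (1.42 − 0.47) = 7.75% / 0.95 = 8.1579%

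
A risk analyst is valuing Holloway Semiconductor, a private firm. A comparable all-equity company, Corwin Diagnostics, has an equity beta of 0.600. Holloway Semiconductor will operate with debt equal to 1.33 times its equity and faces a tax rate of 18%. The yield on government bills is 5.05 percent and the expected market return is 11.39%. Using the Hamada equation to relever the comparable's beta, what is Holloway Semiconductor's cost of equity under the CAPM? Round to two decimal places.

β_L = β_U × [1 + (1 − t)(D/E)] = 0.600 × [1 + (1 − 0.18) × 1.33]
    = 0.600 × [1 + 0.82 × 1.33] = 0.600 × 2.0906 = 1.2544
MRP = 11.39% − 5.05% = 6.34%
E(R) = R_f + β_L × MRP = 5.05% + 1.2544 × 6.34% = 13.00%

13.00%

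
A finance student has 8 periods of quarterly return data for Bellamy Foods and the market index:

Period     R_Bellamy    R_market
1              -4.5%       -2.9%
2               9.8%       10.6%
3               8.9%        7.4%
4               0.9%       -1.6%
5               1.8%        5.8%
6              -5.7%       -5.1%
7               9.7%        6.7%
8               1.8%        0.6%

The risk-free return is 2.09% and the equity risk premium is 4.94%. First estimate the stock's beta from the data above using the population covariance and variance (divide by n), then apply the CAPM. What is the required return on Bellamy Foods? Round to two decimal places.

Mean R_i = (-4.5 + 9.8 + 8.9 + 0.9 + 1.8 − 5.7 + 9.7 + 1.8) / 8 = 2.8375%
Mean R_m = (-2.9 + 10.6 + 7.4 − 1.6 + 5.8 − 5.1 + 6.7 + 0.6) / 8 = 2.6875%
Σ(R_i − R̄_i)(R_m − R̄_m) = 225.9238  ⇒  Cov = 225.9238 / 8 = 28.2405
Σ(R_m − R̄_m)² = 225.2088  ⇒  Var(R_m) = 225.2088 / 8 = 28.1511
β = Cov / Var(R_m) = 28.2405 / 28.1511 = 1.0032
E(R) = R_f + β × MRP = 2.09% + 1.0032 × 4.94% = 7.05%

7.05%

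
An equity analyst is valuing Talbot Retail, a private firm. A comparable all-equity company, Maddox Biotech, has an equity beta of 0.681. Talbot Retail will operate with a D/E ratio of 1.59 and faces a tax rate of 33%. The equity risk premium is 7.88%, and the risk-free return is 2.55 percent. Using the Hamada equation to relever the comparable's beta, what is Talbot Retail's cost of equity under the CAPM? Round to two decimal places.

13.63%

β_L = β_U × [1 + (1 − t)(D/E)] = 0.681 × [1 + (1 − 0.33) × 1.59]
    = 0.681 × [1 + 0.67 × 1.59] = 0.681 × 2.0653 = 1.4065
E(R) = R_f + β_L × MRP = 2.55% + 1.4065 × 7.88% = 13.63%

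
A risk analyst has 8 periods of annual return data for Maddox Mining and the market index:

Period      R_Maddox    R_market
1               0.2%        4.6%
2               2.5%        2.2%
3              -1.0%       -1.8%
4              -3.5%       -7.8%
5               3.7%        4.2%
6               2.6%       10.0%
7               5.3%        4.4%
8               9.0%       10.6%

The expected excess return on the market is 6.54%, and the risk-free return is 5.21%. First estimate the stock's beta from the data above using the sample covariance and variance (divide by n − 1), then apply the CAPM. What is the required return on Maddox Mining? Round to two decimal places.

Mean R_i = (0.2 + 2.5 − 1.0 − 3.5 + 3.7 + 2.6 + 5.3 + 9.0) / 8 = 2.3500%
Mean R_m = (4.6 + 2.2 − 1.8 − 7.8 + 4.2 + 10.0 + 4.4 + 10.6) / 8 = 3.3000%
Σ(R_i − R̄_i)(R_m − R̄_m) = 133.7400  ⇒  Cov = 133.7400 / 7 = 19.1057
Σ(R_m − R̄_m)² = 252.3200  ⇒  Var(R_m) = 252.3200 / 7 = 36.0457
β = Cov / Var(R_m) = 19.1057 / 36.0457 = 0.5300
E(R) = R_f + β × MRP = 5.21% + 0.5300 × 6.54% = 8.68%

8.68%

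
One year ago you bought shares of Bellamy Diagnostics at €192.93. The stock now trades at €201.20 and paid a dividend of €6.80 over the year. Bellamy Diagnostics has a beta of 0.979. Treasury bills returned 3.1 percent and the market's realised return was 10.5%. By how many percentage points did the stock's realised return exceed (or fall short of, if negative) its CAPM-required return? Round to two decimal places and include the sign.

-2.53%

Realised HPR = (P1 + D1 − P0) / P0 = (201.20 + 6.80 − 192.93) / 192.93 = 15.07 / 192.93 = 7.8111%
MRP = 10.5% − 3.1% = 7.40%
CAPM required = R_f + β·MRP = 3.1% + 0.979 × 7.4% = 10.3446%
α = realised − required = 7.8111% − 10.3446% = -2.53%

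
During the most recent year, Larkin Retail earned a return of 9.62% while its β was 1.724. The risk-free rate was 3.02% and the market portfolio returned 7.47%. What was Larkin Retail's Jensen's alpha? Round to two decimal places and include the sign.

Market excess return = 7.47% − 3.02% = 4.45%
CAPM benchmark = R_f + β(R_m − R_f) = 3.02% + 1.724 × 4.45% = 10.69180%
α = actual − benchmark = 9.62% − 10.69180% = -1.07%

-1.07%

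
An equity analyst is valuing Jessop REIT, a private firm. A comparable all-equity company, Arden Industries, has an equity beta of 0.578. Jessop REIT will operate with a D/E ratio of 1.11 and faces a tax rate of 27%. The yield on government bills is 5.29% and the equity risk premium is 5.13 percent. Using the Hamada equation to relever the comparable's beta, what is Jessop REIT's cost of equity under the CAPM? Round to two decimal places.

β_L = β_U × [1 + (1 − t)(D/E)] = 0.578 × [1 + (1 − 0.27) × 1.11]
    = 0.578 × [1 + 0.73 × 1.11] = 0.578 × 1.8103 = 1.0464
E(R) = R_f + β_L × MRP = 5.29% + 1.0464 × 5.13% = 10.66%

10.66%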